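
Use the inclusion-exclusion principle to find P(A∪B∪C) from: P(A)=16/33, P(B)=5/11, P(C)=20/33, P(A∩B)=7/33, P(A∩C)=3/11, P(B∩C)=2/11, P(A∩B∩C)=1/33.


P(A∪B∪C) = P(A)+P(B)+P(C) - P(AB)-P(AC)-P(BC) + P(ABC)
= 16/33+5/11+20/33 - 7/33-3/11-2/11 + 1/33
= 10/11

10/11


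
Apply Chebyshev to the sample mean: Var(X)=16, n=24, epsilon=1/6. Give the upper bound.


Var(Xbar) = Var(X)/n = 16/24
Chebyshev: P(|Xbar-mu| >= 1/6) <= Var(Xbar)/(1/6)^2 = (2/3)/(1/36) = 24
Bound exceeds 1, so trivial bound: 1

1


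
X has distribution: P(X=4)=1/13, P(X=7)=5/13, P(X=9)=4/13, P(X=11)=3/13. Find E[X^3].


E[X^3] = sum(g(x)*P(x))
= 64*1/13 + 343*5/13 + 729*4/13 + 1331*3/13
= 8688/13

8688/13


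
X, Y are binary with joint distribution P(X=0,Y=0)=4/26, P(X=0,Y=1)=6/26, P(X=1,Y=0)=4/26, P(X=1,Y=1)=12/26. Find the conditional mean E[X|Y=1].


P(Y=1) = 18/26
E[X|Y=1] = (0*6 + 1*12)/18 = 12/18 = 2/3

2/3


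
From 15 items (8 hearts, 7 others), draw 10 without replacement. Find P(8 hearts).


P(X=8) = C(8,8)*C(7,2) / C(15,10)
= 1*21 / 3003
= 21/3003 = 1/143

1/143


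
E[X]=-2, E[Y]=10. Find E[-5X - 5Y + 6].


E[-5X - 5Y + 6] = -5*E[X] - 5*E[Y] + 6
= (-5)*(-2) + (-5)*(10) + (6)
= 10 - 50 + 6 = -34

-34


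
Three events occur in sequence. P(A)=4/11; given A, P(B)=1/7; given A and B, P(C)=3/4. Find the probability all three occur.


P(A∩B∩C) = P(A) * P(B|A) * P(C|A∩B)
= 4/11 * 1/7 * 3/4
= 4/77 * 3/4 = 3/77

3/77


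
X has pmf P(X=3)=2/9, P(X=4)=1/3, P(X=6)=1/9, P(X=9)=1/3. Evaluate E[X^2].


E[X^2] = sum(x^2 * P(x))
= 9*2/9 + 16*1/3 + 36*1/9 + 81*1/3
= 115/3

115/3


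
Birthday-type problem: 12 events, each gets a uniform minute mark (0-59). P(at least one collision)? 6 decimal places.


P(all different) = prod((60-i)/60 for i=0..11) = 0.307929
P(at least one match) = 1 - 0.307929 = 0.692071

0.692071


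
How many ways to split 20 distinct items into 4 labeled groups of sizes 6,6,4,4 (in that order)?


20! = 2432902008176640000
Denominator: 6!=720 * 6!=720 * 4!=24 * 4!=24
Coefficient = 2432902008176640000 / 298598400 = 8147739600

8147739600


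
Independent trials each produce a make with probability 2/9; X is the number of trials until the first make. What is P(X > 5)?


P(X > 5) = P(first 5 trials all fail) = (1-p)^5 = (7/9)^5 = 16807/59049

16807/59049


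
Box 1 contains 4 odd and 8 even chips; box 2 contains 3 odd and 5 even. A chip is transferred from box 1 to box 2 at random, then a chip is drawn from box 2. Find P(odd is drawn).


P(transfer odd) = 4/12 = 1/3; P(transfer even) = 2/3
If odd transferred: Urn II has 4 odd of 9, so P(odd|odd moved) = 4/9
If even transferred: Urn II has 3 odd of 9, so P(odd|even moved) = 1/3
By total probability: P(odd) = 1/3*4/9 + 2/3*1/3 = 10/27

10/27


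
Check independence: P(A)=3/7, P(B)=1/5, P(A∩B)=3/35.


P(A)*P(B) = 3/7*1/5 = 3/35
P(A∩B) = 3/35, which equals P(A)P(B), so independent

Yes, A and B are independent


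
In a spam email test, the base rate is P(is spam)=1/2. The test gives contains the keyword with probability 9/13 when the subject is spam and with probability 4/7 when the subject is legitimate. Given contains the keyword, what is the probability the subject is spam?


P(A) = P(A|B)P(B) + P(A|B')P(B') = 9/13*1/2 + 4/7*1/2 = 115/182
P(B|A) = P(A|B)P(B)/P(A) = (9/26)/(115/182) = 63/115

63/115


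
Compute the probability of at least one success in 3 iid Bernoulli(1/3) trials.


P(at least one) = 1 - P(none)
P(none) = (1 - 1/3)^3 = (2/3)^3 = 8/27
P(at least one) = 1 - 8/27 = 19/27

19/27


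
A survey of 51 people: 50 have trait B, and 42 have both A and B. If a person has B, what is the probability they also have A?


P(A|B) = P(A∩B)/P(B) = (42/51)/(50/51) = 42/50 = 21/25

21/25


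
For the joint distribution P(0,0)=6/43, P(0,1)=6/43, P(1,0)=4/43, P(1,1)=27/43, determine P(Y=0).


P(Y=0) = P(0,0)+P(1,0) = 6/43 + 4/43 = 10/43

10/43


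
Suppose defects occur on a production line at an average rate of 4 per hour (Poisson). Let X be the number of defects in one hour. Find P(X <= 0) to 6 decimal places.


P(X<=0) = e^(-4)*4^0/0!
≈ 0.0183156389
≈ 0.018316

0.018316


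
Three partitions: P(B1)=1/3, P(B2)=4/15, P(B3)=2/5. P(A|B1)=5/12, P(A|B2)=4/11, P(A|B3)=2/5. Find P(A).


P(A) = P(A|B1)P(B1) + P(A|B2)P(B2) + P(A|B3)P(B3)
= 5/12*1/3 + 4/11*4/15 + 2/5*2/5
= 5/36 + 16/165 + 4/25 = 3919/9900

3919/9900


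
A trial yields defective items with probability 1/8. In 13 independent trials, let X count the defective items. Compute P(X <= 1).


P(X<=1) = P(X=0) + P(X=1)
= 96889010407/549755813888 + 179936733613/549755813888
= 69206436005/137438953472

69206436005/137438953472


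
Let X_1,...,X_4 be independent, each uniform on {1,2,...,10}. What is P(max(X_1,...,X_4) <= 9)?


P(max <= 9) = P(all X_i <= 9) = (P(X_1 <= 9))^4
= (9/10)^4 = 6561/10000

6561/10000


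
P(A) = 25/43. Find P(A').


P(A') = 1 - P(A) = 1 - 25/43 = 18/43

18/43


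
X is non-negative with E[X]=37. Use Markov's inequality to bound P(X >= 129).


Markov: P(X >= a) <= E[X]/a
P(X >= 129) <= 37/129

37/129


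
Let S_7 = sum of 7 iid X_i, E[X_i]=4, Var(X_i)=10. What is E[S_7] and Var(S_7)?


E[S_n] = n*mu = 7*4 = 28
Var(S_n) = n*sigma^2 = 7*10 = 70

E[S_7]=28, Var(S_7)=70


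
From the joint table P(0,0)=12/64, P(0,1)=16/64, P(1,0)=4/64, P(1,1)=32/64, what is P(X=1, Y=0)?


Read from table: P(X=1, Y=0) = 4/64 = 1/16

1/16


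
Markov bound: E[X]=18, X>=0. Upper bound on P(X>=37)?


Markov: P(X >= a) <= E[X]/a
P(X >= 37) <= 18/37

18/37


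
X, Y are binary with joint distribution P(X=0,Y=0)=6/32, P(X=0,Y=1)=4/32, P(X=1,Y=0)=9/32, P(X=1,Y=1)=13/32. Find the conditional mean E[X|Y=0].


P(Y=0) = 15/32
E[X|Y=0] = (0*6 + 1*9)/15 = 9/15 = 3/5

3/5


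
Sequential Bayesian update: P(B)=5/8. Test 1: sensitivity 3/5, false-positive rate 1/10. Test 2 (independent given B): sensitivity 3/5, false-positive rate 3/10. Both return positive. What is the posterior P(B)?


After test 1: P(+) = 3/5*5/8 + 1/10*3/8 = 33/80
P(B|+) = (3/8)/(33/80) = 10/11
After test 2 (use post1 as new prior): P(+) = 3/5*10/11 + 3/10*1/11 = 63/110
P(B|+,+) = (6/11)/(63/110) = 20/21

20/21


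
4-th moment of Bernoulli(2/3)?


For Bernoulli: X in {0,1}
E[X^4] = 0^4*(1-2/3) + 1^4*2/3 = 2/3

2/3


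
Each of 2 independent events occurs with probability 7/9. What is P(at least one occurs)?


P(at least one) = 1 - P(none)
P(none) = (1 - 7/9)^2 = (2/9)^2 = 4/81
P(at least one) = 1 - 4/81 = 77/81

77/81


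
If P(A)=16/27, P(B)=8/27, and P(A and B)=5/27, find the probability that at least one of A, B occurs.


P(A∪B) = P(A) + P(B) - P(A∩B)
= 16/27 + 8/27 - 5/27 = 19/27

19/27


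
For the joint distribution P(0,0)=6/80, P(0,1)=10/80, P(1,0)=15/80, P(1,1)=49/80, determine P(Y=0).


P(Y=0) = P(0,0)+P(1,0) = 6/80 + 15/80 = 21/80

21/80


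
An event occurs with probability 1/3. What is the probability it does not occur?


P(A') = 1 - P(A) = 1 - 1/3 = 2/3

2/3


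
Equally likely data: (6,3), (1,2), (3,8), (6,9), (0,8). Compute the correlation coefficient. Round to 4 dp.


Cov(X,Y) = 0.4000, Var(X) = 6.1600, Var(Y) = 8.4000
rho = Cov/(sqrt(VarX)*sqrt(VarY)) = 0.0556

0.0556


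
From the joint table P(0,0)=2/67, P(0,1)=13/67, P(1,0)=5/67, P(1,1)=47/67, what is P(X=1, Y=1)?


Read from table: P(X=1, Y=1) = 47/67

47/67


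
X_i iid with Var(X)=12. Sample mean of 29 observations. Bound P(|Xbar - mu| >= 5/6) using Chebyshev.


Var(Xbar) = Var(X)/n = 12/29
Chebyshev: P(|Xbar-mu| >= 5/6) <= Var(Xbar)/(5/6)^2 = (12/29)/(25/36) = 432/725

432/725


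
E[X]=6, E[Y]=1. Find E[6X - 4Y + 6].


E[6X - 4Y + 6] = 6*E[X] - 4*E[Y] + 6
= (6)*(6) + (-4)*(1) + (6)
= 36 - 4 + 6 = 38

38


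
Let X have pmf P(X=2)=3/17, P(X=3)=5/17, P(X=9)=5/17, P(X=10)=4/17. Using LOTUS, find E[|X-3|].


E[|X-3|] = sum(g(x)*P(x))
= 1*3/17 + 0*5/17 + 6*5/17 + 7*4/17
= 61/17

61/17


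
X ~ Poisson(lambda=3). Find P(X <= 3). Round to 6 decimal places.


P(X<=3) = e^(-3)*3^0/0! + e^(-3)*3^1/1! + e^(-3)*3^2/2! + e^(-3)*3^3/3!
≈ 0.0497870684 + 0.1493612051 + 0.2240418077 + 0.2240418077
= 0.6472318889
≈ 0.647232

0.647232


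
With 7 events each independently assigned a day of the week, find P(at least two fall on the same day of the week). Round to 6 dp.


P(all different) = prod((7-i)/7 for i=0..6) = 0.006120
P(at least one match) = 1 - 0.006120 = 0.993880

0.993880


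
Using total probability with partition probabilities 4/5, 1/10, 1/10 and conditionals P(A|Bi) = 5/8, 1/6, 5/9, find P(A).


P(A) = P(A|B1)P(B1) + P(A|B2)P(B2) + P(A|B3)P(B3)
= 5/8*4/5 + 1/6*1/10 + 5/9*1/10
= 1/2 + 1/60 + 1/18 = 103/180

103/180


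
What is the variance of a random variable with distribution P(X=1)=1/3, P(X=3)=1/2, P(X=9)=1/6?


E[X] = 10/3, E[X^2] = 55/3
Var(X) = E[X^2] - (E[X])^2 = 55/3 - (10/3)^2 = 65/9

65/9


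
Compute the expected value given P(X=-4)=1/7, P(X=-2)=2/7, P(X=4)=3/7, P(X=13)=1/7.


E[X] = sum(x * P(x))
= -4*1/7 - 2*2/7 + 4*3/7 + 13*1/7
= 17/7

17/7


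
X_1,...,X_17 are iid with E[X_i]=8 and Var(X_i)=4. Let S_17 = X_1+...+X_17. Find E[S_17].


E[S_n] = n*E[X_1] = 17*8 = 136

136


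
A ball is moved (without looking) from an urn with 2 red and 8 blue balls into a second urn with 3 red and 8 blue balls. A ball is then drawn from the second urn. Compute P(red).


P(transfer red) = 2/10 = 1/5; P(transfer blue) = 4/5
If red transferred: Urn II has 4 red of 12, so P(red|red moved) = 1/3
If blue transferred: Urn II has 3 red of 12, so P(red|blue moved) = 1/4
By total probability: P(red) = 1/5*1/3 + 4/5*1/4 = 4/15

4/15


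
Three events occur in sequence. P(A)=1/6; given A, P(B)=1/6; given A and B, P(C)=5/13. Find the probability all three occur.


P(A∩B∩C) = P(A) * P(B|A) * P(C|A∩B)
= 1/6 * 1/6 * 5/13
= 1/36 * 5/13 = 5/468

5/468


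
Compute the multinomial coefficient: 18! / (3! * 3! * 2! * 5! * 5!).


18! = 6402373705728000
Denominator: 3!=6 * 3!=6 * 2!=2 * 5!=120 * 5!=120
Coefficient = 6402373705728000 / 1036800 = 6175128960

6175128960


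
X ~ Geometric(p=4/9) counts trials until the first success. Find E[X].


For geometric (trials until first success), E[X] = 1/p = 1/(4/9) = 9/4

9/4


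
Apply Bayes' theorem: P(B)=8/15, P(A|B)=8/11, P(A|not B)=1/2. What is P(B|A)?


P(A) = P(A|B)P(B) + P(A|B')P(B') = 8/11*8/15 + 1/2*7/15 = 41/66
P(B|A) = P(A|B)P(B)/P(A) = (64/165)/(41/66) = 128/205

128/205


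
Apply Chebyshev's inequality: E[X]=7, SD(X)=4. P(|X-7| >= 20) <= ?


k = 20/4 = 5
Chebyshev: P(|X-mu| >= k*sigma) <= 1/k^2 = 1/5^2 = 1/25

1/25


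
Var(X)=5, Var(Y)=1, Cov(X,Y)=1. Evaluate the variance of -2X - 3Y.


Var(-2X - 3Y) = (-2)^2*Var(X) + (-3)^2*Var(Y) + 2*(-2)*(-3)*Cov(X,Y)
= 4*5 + 9*1 + 12*1
= 20 + 9 + 12 = 41

41


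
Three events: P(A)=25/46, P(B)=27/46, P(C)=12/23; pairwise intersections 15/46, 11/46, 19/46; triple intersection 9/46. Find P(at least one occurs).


P(A∪B∪C) = P(A)+P(B)+P(C) - P(AB)-P(AC)-P(BC) + P(ABC)
= 25/46+27/46+12/23 - 15/46-11/46-19/46 + 9/46
= 20/23

20/23


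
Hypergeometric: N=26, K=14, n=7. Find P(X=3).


P(X=3) = C(14,3)*C(12,4) / C(26,7)
= 364*495 / 657800
= 180180/657800 = 63/230

63/230


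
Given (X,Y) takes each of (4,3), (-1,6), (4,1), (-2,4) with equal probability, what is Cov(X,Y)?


E[X]=5/4, E[Y]=7/2, E[XY]=1/2
Cov(X,Y) = E[XY] - E[X]E[Y] = 1/2 - 5/4*7/2 = -31/8

-31/8


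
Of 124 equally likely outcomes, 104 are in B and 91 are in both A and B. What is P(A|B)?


P(A|B) = P(A∩B)/P(B) = (91/124)/(104/124) = 91/104 = 7/8

7/8


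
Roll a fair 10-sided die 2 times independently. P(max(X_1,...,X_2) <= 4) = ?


P(max <= 4) = P(all X_i <= 4) = (P(X_1 <= 4))^2
= (4/10)^2 = (2/5)^2 = 4/25

4/25


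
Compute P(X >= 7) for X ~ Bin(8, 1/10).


P(X>=7) = P(X=7) + P(X=8)
= 9/12500000 + 1/100000000
= 73/100000000

73/100000000


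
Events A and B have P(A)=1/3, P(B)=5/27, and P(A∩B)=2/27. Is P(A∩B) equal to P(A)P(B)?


P(A)*P(B) = 1/3*5/27 = 5/81
P(A∩B) = 2/27 != 5/81, so not independent

No, A and B are not independent


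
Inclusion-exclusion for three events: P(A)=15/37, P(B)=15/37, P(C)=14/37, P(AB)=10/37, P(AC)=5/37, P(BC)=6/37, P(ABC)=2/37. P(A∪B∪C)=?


P(A∪B∪C) = P(A)+P(B)+P(C) - P(AB)-P(AC)-P(BC) + P(ABC)
= 15/37+15/37+14/37 - 10/37-5/37-6/37 + 2/37
= 25/37

25/37


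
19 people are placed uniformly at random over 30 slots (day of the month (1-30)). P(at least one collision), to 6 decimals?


P(all different) = prod((30-i)/30 for i=0..18) = 0.000572
P(at least one match) = 1 - 0.000572 = 0.999428

0.999428


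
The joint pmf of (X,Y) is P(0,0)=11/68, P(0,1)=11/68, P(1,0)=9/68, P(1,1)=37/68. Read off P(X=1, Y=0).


Read from table: P(X=1, Y=0) = 9/68

9/68


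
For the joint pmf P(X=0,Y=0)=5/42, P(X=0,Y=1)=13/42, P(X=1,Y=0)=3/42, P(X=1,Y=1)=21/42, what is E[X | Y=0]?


P(Y=0) = 8/42
E[X|Y=0] = (0*5 + 1*3)/8 = 3/8

3/8


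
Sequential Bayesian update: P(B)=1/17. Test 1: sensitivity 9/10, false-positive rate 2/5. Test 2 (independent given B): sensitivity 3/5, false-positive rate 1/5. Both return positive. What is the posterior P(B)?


After test 1: P(+) = 9/10*1/17 + 2/5*16/17 = 73/170
P(B|+) = (9/170)/(73/170) = 9/73
After test 2 (use post1 as new prior): P(+) = 3/5*9/73 + 1/5*64/73 = 91/365
P(B|+,+) = (27/365)/(91/365) = 27/91

27/91


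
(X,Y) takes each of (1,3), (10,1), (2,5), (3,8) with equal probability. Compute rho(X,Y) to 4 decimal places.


Cov(X,Y) = -5.2500, Var(X) = 12.5000, Var(Y) = 6.6875
rho = Cov/(sqrt(VarX)*sqrt(VarY)) = -0.5742

-0.5742


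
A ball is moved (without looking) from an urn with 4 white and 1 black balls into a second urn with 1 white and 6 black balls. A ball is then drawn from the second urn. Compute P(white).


P(transfer white) = 4/5; P(transfer black) = 1/5
If white transferred: Urn II has 2 white of 8, so P(white|white moved) = 1/4
If black transferred: Urn II has 1 white of 8, so P(white|black moved) = 1/8
By total probability: P(white) = 4/5*1/4 + 1/5*1/8 = 9/40

9/40


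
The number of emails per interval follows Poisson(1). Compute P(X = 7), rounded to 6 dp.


P(X=7) = e^(-1) * 1^7 / 7!
≈ 0.3678794412 * 1 / 5040
≈ 0.000073

0.000073


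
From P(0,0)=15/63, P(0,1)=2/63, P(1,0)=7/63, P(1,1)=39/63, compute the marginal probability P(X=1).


P(X=1) = P(1,0)+P(1,1) = 7/63 + 39/63 = 46/63

46/63


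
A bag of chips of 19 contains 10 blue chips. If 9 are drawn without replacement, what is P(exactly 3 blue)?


P(X=3) = C(10,3)*C(9,6) / C(19,9)
= 120*84 / 92378
= 10080/92378 = 5040/46189

5040/46189


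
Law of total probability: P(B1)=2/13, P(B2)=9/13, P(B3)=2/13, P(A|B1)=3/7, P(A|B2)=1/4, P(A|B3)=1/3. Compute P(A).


P(A) = P(A|B1)P(B1) + P(A|B2)P(B2) + P(A|B3)P(B3)
= 3/7*2/13 + 1/4*9/13 + 1/3*2/13
= 6/91 + 9/52 + 2/39 = 317/1092

317/1092


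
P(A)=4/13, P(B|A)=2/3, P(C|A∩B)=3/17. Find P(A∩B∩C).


P(A∩B∩C) = P(A) * P(B|A) * P(C|A∩B)
= 4/13 * 2/3 * 3/17
= 8/39 * 3/17 = 8/221

8/221


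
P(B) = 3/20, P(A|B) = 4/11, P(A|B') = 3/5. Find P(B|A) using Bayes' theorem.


P(A) = P(A|B)P(B) + P(A|B')P(B') = 4/11*3/20 + 3/5*17/20 = 621/1100
P(B|A) = P(A|B)P(B)/P(A) = (3/55)/(621/1100) = 20/207

20/207


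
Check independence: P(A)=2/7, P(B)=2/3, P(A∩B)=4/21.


P(A)*P(B) = 2/7*2/3 = 4/21
P(A∩B) = 4/21, which equals P(A)P(B), so independent

Yes, A and B are independent


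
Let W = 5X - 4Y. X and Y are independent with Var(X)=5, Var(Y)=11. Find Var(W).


Independence => Cov(X,Y)=0
Var(5X - 4Y) = 5^2*Var(X) + (-4)^2*Var(Y)
= 25*5 + 16*11 = 301

301


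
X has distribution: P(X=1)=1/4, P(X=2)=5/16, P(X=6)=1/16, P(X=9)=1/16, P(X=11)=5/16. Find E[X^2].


E[X^2] = sum(g(x)*P(x))
= 1*1/4 + 4*5/16 + 36*1/16 + 81*1/16 + 121*5/16
= 373/8

373/8


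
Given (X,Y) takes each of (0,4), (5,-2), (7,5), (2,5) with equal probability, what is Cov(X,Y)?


E[X]=7/2, E[Y]=3, E[XY]=35/4
Cov(X,Y) = E[XY] - E[X]E[Y] = 35/4 - 7/2*3 = -7/4

-7/4


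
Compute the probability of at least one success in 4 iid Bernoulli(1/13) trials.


P(at least one) = 1 - P(none)
P(none) = (1 - 1/13)^4 = (12/13)^4 = 20736/28561
P(at least one) = 1 - 20736/28561 = 7825/28561

7825/28561


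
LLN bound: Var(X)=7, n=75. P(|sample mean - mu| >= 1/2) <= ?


Var(Xbar) = Var(X)/n = 7/75
Chebyshev: P(|Xbar-mu| >= 1/2) <= Var(Xbar)/(1/2)^2 = (7/75)/(1/4) = 28/75

28/75


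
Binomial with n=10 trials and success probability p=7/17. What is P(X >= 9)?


P(X>=9) = P(X=9) + P(X=10)
= 4035360700/2015993900449 + 282475249/2015993900449
= 4317835949/2015993900449

4317835949/2015993900449


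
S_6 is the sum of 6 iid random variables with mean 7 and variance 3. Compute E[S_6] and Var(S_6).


E[S_n] = n*mu = 6*7 = 42
Var(S_n) = n*sigma^2 = 6*3 = 18

E[S_6]=42, Var(S_6)=18


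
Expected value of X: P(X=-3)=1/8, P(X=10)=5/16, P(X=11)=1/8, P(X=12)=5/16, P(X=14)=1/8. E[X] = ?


E[X] = sum(x * P(x))
= -3*1/8 + 10*5/16 + 11*1/8 + 12*5/16 + 14*1/8
= 77/8

77/8


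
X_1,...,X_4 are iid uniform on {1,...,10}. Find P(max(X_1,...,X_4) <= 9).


P(max <= 9) = P(all X_i <= 9) = (P(X_1 <= 9))^4
= (9/10)^4 = 6561/10000

6561/10000


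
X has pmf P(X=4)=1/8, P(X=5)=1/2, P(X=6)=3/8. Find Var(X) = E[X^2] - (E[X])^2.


E[X] = 21/4, E[X^2] = 28
Var(X) = E[X^2] - (E[X])^2 = 28 - (21/4)^2 = 7/16

7/16


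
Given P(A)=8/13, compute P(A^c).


P(A') = 1 - P(A) = 1 - 8/13 = 5/13

5/13


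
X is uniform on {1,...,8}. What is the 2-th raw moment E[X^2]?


E[X^2] = (1/8) * sum(x^2 for x=1..8)
= 204/8 = 51/2

51/2


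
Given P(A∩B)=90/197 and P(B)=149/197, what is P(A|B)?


P(A|B) = P(A∩B)/P(B) = (90/197)/(149/197) = 90/149

90/149


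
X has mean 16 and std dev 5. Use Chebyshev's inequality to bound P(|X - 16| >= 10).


k = 10/5 = 2
Chebyshev: P(|X-mu| >= k*sigma) <= 1/k^2 = 1/2^2 = 1/4

1/4


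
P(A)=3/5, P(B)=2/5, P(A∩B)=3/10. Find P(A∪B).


P(A∪B) = P(A) + P(B) - P(A∩B)
= 3/5 + 2/5 - 3/10 = 7/10

7/10


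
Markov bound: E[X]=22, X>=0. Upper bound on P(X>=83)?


Markov: P(X >= a) <= E[X]/a
P(X >= 83) <= 22/83

22/83


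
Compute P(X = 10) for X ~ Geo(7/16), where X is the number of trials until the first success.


P(X=10) = (1-p)^9 * p = (9/16)^9 * 7/16
= 387420489/68719476736 * 7/16 = 2711943423/1099511627776

2711943423/1099511627776


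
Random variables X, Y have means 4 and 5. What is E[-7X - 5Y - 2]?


E[-7X - 5Y - 2] = -7*E[X] - 5*E[Y] - 2
= (-7)*(4) + (-5)*(5) + (-2)
= -28 - 25 - 2 = -55

-55


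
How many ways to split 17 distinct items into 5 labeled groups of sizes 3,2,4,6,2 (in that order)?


17! = 355687428096000
Denominator: 3!=6 * 2!=2 * 4!=24 * 6!=720 * 2!=2
Coefficient = 355687428096000 / 414720 = 857656800

857656800


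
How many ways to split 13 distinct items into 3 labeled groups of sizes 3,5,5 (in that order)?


13! = 6227020800
Denominator: 3!=6 * 5!=120 * 5!=120
Coefficient = 6227020800 / 86400 = 72072

72072


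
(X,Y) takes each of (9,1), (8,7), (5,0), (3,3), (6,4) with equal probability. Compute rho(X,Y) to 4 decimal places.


Cov(X,Y) = 1.0000, Var(X) = 4.5600, Var(Y) = 6.0000
rho = Cov/(sqrt(VarX)*sqrt(VarY)) = 0.1912

0.1912


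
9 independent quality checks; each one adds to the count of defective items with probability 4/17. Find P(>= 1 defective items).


P(at least one) = 1 - P(none)
P(none) = (1 - 4/17)^9 = (13/17)^9 = 10604499373/118587876497
P(at least one) = 1 - 10604499373/118587876497 = 107983377124/118587876497

107983377124/118587876497


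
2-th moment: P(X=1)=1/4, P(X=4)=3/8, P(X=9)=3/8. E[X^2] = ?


E[X^2] = sum(x^2 * P(x))
= 1*1/4 + 16*3/8 + 81*3/8
= 293/8

293/8


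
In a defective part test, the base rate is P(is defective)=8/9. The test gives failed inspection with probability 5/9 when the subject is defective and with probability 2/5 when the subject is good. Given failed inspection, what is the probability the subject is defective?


P(A) = P(A|B)P(B) + P(A|B')P(B') = 5/9*8/9 + 2/5*1/9 = 218/405
P(B|A) = P(A|B)P(B)/P(A) = (40/81)/(218/405) = 100/109

100/109


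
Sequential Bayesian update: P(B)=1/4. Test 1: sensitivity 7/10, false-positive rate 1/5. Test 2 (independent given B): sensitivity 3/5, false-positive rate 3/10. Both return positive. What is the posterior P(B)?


After test 1: P(+) = 7/10*1/4 + 1/5*3/4 = 13/40
P(B|+) = (7/40)/(13/40) = 7/13
After test 2 (use post1 as new prior): P(+) = 3/5*7/13 + 3/10*6/13 = 6/13
P(B|+,+) = (21/65)/(6/13) = 7/10

7/10


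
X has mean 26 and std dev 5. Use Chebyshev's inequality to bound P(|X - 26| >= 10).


k = 10/5 = 2
Chebyshev: P(|X-mu| >= k*sigma) <= 1/k^2 = 1/2^2 = 1/4

1/4


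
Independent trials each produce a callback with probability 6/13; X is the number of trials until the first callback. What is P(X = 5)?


P(X=5) = (1-p)^4 * p = (7/13)^4 * 6/13
= 2401/28561 * 6/13 = 14406/371293

14406/371293


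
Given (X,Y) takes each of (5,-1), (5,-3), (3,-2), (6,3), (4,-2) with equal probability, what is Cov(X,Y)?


E[X]=23/5, E[Y]=-1, E[XY]=-16/5
Cov(X,Y) = E[XY] - E[X]E[Y] = -16/5 - 23/5*-1 = 7/5

7/5


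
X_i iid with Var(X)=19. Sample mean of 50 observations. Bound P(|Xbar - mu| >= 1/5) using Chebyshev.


Var(Xbar) = Var(X)/n = 19/50
Chebyshev: P(|Xbar-mu| >= 1/5) <= Var(Xbar)/(1/5)^2 = (19/50)/(1/25) = 19/2
Bound exceeds 1, so trivial bound: 1

1


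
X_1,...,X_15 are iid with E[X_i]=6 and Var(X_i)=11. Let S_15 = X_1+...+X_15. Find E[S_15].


E[S_n] = n*E[X_1] = 15*6 = 90

90


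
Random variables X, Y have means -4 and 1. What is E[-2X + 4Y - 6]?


E[-2X + 4Y - 6] = -2*E[X] + 4*E[Y] - 6
= (-2)*(-4) + (4)*(1) + (-6)
= 8 + 4 - 6 = 6

6


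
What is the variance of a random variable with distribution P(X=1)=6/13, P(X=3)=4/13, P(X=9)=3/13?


E[X] = 45/13, E[X^2] = 285/13
Var(X) = E[X^2] - (E[X])^2 = 285/13 - (45/13)^2 = 1680/169

1680/169


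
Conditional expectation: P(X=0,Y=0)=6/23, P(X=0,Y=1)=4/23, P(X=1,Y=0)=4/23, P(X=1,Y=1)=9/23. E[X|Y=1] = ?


P(Y=1) = 13/23
E[X|Y=1] = (0*4 + 1*9)/13 = 9/13

9/13


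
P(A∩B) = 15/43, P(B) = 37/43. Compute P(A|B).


P(A|B) = P(A∩B)/P(B) = (15/43)/(37/43) = 15/37

15/37


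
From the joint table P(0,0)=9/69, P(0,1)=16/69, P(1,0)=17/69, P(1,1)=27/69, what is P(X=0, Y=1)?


Read from table: P(X=0, Y=1) = 16/69

16/69


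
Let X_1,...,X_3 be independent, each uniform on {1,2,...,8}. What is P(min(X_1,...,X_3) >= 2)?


P(min >= 2) = P(all X_i >= 2) = (P(X_1 >= 2))^3
= (7/8)^3 = 343/512

343/512


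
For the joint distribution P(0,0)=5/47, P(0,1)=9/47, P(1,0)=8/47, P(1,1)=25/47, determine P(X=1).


P(X=1) = P(1,0)+P(1,1) = 8/47 + 25/47 = 33/47

33/47


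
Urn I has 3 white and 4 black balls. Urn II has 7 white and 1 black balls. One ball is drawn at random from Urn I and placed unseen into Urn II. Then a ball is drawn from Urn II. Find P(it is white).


P(transfer white) = 3/7; P(transfer black) = 4/7
If white transferred: Urn II has 8 white of 9, so P(white|white moved) = 8/9
If black transferred: Urn II has 7 white of 9, so P(white|black moved) = 7/9
By total probability: P(white) = 3/7*8/9 + 4/7*7/9 = 52/63

52/63


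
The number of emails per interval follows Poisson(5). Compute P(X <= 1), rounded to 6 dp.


P(X<=1) = e^(-5)*5^0/0! + e^(-5)*5^1/1!
≈ 0.0067379470 + 0.0336897350
= 0.0404276820
≈ 0.040428

0.040428


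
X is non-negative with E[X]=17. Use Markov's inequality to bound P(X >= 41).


Markov: P(X >= a) <= E[X]/a
P(X >= 41) <= 17/41

17/41


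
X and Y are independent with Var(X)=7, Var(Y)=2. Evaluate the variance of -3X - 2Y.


Independence => Cov(X,Y)=0
Var(-3X - 2Y) = (-3)^2*Var(X) + (-2)^2*Var(Y)
= 9*7 + 4*2 = 71

71


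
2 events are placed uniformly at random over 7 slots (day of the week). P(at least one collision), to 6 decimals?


P(all different) = prod((7-i)/7 for i=0..1) = 0.857143
P(at least one match) = 1 - 0.857143 = 0.142857

0.142857


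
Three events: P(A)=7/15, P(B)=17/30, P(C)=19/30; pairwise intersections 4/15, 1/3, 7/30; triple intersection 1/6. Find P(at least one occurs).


P(A∪B∪C) = P(A)+P(B)+P(C) - P(AB)-P(AC)-P(BC) + P(ABC)
= 7/15+17/30+19/30 - 4/15-1/3-7/30 + 1/6
= 1

1


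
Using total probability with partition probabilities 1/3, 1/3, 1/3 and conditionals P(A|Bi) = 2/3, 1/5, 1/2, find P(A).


P(A) = P(A|B1)P(B1) + P(A|B2)P(B2) + P(A|B3)P(B3)
= 2/3*1/3 + 1/5*1/3 + 1/2*1/3
= 2/9 + 1/15 + 1/6 = 41/90

41/90


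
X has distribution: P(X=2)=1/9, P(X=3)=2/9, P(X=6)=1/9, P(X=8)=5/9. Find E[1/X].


E[1/X] = sum(g(x)*P(x))
= 1/2*1/9 + 1/3*2/9 + 1/6*1/9 + 1/8*5/9
= 47/216

47/216


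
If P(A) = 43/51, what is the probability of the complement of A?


P(A') = 1 - P(A) = 1 - 43/51 = 8/51

8/51


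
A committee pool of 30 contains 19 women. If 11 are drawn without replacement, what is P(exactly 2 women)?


P(X=2) = C(19,2)*C(11,9) / C(30,11)
= 171*55 / 54627300
= 9405/54627300 = 209/1213940

209/1213940


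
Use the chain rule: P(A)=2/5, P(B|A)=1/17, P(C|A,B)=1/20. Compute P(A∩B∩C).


P(A∩B∩C) = P(A) * P(B|A) * P(C|A∩B)
= 2/5 * 1/17 * 1/20
= 2/85 * 1/20 = 1/850

1/850


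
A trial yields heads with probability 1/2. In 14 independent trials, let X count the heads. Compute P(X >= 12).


P(X>=12) = P(X=12) + P(X=13) + P(X=14)
= 91/16384 + 7/8192 + 1/16384
= 53/8192

53/8192


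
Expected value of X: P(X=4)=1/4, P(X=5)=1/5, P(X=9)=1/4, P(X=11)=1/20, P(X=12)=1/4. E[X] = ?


E[X] = sum(x * P(x))
= 4*1/4 + 5*1/5 + 9*1/4 + 11*1/20 + 12*1/4
= 39/5

39/5


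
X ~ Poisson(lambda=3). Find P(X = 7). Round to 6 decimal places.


P(X=7) = e^(-3) * 3^7 / 7!
≈ 0.04978706837 * 2187 / 5040
≈ 0.021604

0.021604


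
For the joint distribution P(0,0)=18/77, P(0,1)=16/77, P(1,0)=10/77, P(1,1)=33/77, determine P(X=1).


P(X=1) = P(1,0)+P(1,1) = 10/77 + 33/77 = 43/77

43/77


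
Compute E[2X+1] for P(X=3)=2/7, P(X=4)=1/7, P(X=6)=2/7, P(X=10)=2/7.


E[2X+1] = sum(g(x)*P(x))
= 7*2/7 + 9*1/7 + 13*2/7 + 21*2/7
= 13

13


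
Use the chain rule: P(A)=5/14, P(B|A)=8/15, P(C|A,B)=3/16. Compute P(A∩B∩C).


P(A∩B∩C) = P(A) * P(B|A) * P(C|A∩B)
= 5/14 * 8/15 * 3/16
= 4/21 * 3/16 = 1/28

1/28


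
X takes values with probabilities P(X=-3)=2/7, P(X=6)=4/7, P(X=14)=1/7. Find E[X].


E[X] = sum(x * P(x))
= -3*2/7 + 6*4/7 + 14*1/7
= 32/7

32/7


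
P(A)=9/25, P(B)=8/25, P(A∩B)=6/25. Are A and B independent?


P(A)*P(B) = 9/25*8/25 = 72/625
P(A∩B) = 6/25 != 72/625, so not independent

No, A and B are not independent


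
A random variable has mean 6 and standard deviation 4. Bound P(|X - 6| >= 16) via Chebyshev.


k = 16/4 = 4
Chebyshev: P(|X-mu| >= k*sigma) <= 1/k^2 = 1/4^2 = 1/16

1/16


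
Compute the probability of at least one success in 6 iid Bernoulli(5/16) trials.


P(at least one) = 1 - P(none)
P(none) = (1 - 5/16)^6 = (11/16)^6 = 1771561/16777216
P(at least one) = 1 - 1771561/16777216 = 15005655/16777216

15005655/16777216


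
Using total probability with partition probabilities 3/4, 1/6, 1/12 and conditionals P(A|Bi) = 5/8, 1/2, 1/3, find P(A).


P(A) = P(A|B1)P(B1) + P(A|B2)P(B2) + P(A|B3)P(B3)
= 5/8*3/4 + 1/2*1/6 + 1/3*1/12
= 15/32 + 1/12 + 1/36 = 167/288

167/288


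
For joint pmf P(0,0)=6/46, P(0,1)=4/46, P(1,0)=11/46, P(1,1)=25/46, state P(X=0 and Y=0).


Read from table: P(X=0, Y=0) = 6/46 = 3/23

3/23


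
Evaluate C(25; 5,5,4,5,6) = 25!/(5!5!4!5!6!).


25! = 15511210043330985984000000
Denominator: 5!=120 * 5!=120 * 4!=24 * 5!=120 * 6!=720
Coefficient = 15511210043330985984000000 / 29859840000 = 519467285937600

519467285937600


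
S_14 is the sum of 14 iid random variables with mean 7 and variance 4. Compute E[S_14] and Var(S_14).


E[S_n] = n*mu = 14*7 = 98
Var(S_n) = n*sigma^2 = 14*4 = 56

E[S_14]=98, Var(S_14)=56


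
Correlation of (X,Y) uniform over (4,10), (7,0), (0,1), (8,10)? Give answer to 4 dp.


Cov(X,Y) = 5.0625, Var(X) = 9.6875, Var(Y) = 22.6875
rho = Cov/(sqrt(VarX)*sqrt(VarY)) = 0.3415

0.3415


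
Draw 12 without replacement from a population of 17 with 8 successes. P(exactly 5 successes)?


P(X=5) = C(8,5)*C(9,7) / C(17,12)
= 56*36 / 6188
= 2016/6188 = 72/221

72/221


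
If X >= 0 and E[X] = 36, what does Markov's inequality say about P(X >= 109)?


Markov: P(X >= a) <= E[X]/a
P(X >= 109) <= 36/109

36/109


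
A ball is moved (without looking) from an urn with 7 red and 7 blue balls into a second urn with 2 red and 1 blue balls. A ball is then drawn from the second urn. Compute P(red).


P(transfer red) = 7/14 = 1/2; P(transfer blue) = 1/2
If red transferred: Urn II has 3 red of 4, so P(red|red moved) = 3/4
If blue transferred: Urn II has 2 red of 4, so P(red|blue moved) = 1/2
By total probability: P(red) = 1/2*3/4 + 1/2*1/2 = 5/8

5/8


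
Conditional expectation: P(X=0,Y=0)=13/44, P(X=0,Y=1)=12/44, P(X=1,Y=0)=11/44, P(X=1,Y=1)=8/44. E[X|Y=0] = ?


P(Y=0) = 24/44
E[X|Y=0] = (0*13 + 1*11)/24 = 11/24

11/24


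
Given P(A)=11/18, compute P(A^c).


P(A') = 1 - P(A) = 1 - 11/18 = 7/18

7/18


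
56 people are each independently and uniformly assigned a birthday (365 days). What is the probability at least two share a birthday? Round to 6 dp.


P(all different) = prod((365-i)/365 for i=0..55) = 0.011668
P(at least one match) = 1 - 0.011668 = 0.988332

0.988332


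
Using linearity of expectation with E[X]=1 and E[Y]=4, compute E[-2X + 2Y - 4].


E[-2X + 2Y - 4] = -2*E[X] + 2*E[Y] - 4
= (-2)*(1) + (2)*(4) + (-4)
= -2 + 8 - 4 = 2

2


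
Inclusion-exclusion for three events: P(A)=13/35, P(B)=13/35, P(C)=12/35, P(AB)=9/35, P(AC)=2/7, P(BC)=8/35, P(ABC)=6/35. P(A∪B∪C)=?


P(A∪B∪C) = P(A)+P(B)+P(C) - P(AB)-P(AC)-P(BC) + P(ABC)
= 13/35+13/35+12/35 - 9/35-2/7-8/35 + 6/35
= 17/35

17/35


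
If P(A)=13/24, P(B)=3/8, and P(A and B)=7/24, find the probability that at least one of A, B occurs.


P(A∪B) = P(A) + P(B) - P(A∩B)
= 13/24 + 3/8 - 7/24 = 5/8

5/8


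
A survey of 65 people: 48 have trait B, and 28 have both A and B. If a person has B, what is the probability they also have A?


P(A|B) = P(A∩B)/P(B) = (28/65)/(48/65) = 28/48 = 7/12

7/12


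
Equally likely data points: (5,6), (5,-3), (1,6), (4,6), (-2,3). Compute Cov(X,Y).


E[X]=13/5, E[Y]=18/5, E[XY]=39/5
Cov(X,Y) = E[XY] - E[X]E[Y] = 39/5 - 13/5*18/5 = -39/25

-39/25


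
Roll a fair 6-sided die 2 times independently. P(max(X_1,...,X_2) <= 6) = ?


P(max <= 6) = P(all X_i <= 6) = (P(X_1 <= 6))^2
= (6/6)^2 = 1^2 = 1

1


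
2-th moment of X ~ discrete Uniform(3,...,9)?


E[X^2] = (1/7) * sum(x^2 for x=3..9)
= 280/7 = 40

40


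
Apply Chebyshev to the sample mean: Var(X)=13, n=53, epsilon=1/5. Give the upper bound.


Var(Xbar) = Var(X)/n = 13/53
Chebyshev: P(|Xbar-mu| >= 1/5) <= Var(Xbar)/(1/5)^2 = (13/53)/(1/25) = 325/53
Bound exceeds 1, so trivial bound: 1

1


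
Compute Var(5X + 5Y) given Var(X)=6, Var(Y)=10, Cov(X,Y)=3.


Var(5X + 5Y) = 5^2*Var(X) + 5^2*Var(Y) + 2*5*5*Cov(X,Y)
= 25*6 + 25*10 + 50*3
= 150 + 250 + 150 = 550

550


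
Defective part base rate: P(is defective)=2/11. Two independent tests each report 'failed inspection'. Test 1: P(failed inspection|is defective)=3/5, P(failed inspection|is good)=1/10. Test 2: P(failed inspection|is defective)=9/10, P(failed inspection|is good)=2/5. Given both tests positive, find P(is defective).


After test 1: P(+) = 3/5*2/11 + 1/10*9/11 = 21/110
P(B|+) = (6/55)/(21/110) = 4/7
After test 2 (use post1 as new prior): P(+) = 9/10*4/7 + 2/5*3/7 = 24/35
P(B|+,+) = (18/35)/(24/35) = 3/4

3/4


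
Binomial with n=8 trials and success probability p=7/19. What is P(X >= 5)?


P(X>=5) = P(X=5) + P(X=6) + P(X=7) + P(X=8)
= 1626379776/16983563041 + 474360768/16983563041 + 79060128/16983563041 + 5764801/16983563041
= 2185565473/16983563041

2185565473/16983563041


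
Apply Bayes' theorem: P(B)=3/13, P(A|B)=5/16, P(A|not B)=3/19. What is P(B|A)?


P(A) = P(A|B)P(B) + P(A|B')P(B') = 5/16*3/13 + 3/19*10/13 = 765/3952
P(B|A) = P(A|B)P(B)/P(A) = (15/208)/(765/3952) = 19/51

19/51


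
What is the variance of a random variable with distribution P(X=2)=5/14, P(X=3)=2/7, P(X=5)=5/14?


E[X] = 47/14, E[X^2] = 181/14
Var(X) = E[X^2] - (E[X])^2 = 181/14 - (47/14)^2 = 325/196

325/196


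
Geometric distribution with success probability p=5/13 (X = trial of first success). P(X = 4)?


P(X=4) = (1-p)^3 * p = (8/13)^3 * 5/13
= 512/2197 * 5/13 = 2560/28561

2560/28561


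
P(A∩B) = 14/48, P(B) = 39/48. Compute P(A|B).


P(A|B) = P(A∩B)/P(B) = (14/48)/(39/48) = 14/39

14/39


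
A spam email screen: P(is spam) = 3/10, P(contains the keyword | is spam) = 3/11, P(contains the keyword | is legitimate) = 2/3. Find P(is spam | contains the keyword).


P(A) = P(A|B)P(B) + P(A|B')P(B') = 3/11*3/10 + 2/3*7/10 = 181/330
P(B|A) = P(A|B)P(B)/P(A) = (9/110)/(181/330) = 27/181

27/181


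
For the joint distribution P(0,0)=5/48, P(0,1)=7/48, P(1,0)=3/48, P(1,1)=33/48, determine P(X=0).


P(X=0) = P(0,0)+P(0,1) = 5/48 + 7/48 = 12/48 = 1/4

1/4


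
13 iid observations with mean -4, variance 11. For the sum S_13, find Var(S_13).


By independence, Var(S_n) = n*Var(X_1) = 13*11 = 143

143


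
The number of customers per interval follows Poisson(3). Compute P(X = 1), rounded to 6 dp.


P(X=1) = e^(-3) * 3^1 / 1!
≈ 0.04978706837 * 3 / 1
≈ 0.149361

0.149361


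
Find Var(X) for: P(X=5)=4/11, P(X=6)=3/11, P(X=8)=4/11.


E[X] = 70/11, E[X^2] = 464/11
Var(X) = E[X^2] - (E[X])^2 = 464/11 - (70/11)^2 = 204/121

204/121


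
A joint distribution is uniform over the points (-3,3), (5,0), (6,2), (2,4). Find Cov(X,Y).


E[X]=5/2, E[Y]=9/4, E[XY]=11/4
Cov(X,Y) = E[XY] - E[X]E[Y] = 11/4 - 5/2*9/4 = -23/8

-23/8


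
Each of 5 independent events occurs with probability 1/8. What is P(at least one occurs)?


P(at least one) = 1 - P(none)
P(none) = (1 - 1/8)^5 = (7/8)^5 = 16807/32768
P(at least one) = 1 - 16807/32768 = 15961/32768

15961/32768


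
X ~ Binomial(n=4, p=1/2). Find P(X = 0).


P(X=0) = C(4,0) * p^0 * (1-p)^4
= 1 * 1 * 1/16
= 1/16

1/16


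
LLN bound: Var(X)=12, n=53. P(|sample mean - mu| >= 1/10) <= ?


Var(Xbar) = Var(X)/n = 12/53
Chebyshev: P(|Xbar-mu| >= 1/10) <= Var(Xbar)/(1/10)^2 = (12/53)/(1/100) = 1200/53
Bound exceeds 1, so trivial bound: 1

1


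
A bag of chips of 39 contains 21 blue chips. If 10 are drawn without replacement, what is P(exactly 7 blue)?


P(X=7) = C(21,7)*C(18,3) / C(39,10)
= 116280*816 / 635745396
= 94884480/635745396 = 24480/164021

24480/164021


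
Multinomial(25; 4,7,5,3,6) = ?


25! = 15511210043330985984000000
Denominator: 4!=24 * 7!=5040 * 5!=120 * 3!=6 * 6!=720
Coefficient = 15511210043330985984000000 / 62705664000 = 247365374256000

247365374256000


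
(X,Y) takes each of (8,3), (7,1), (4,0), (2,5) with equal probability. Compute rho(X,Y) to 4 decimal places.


Cov(X,Y) = -1.5625, Var(X) = 5.6875, Var(Y) = 3.6875
rho = Cov/(sqrt(VarX)*sqrt(VarY)) = -0.3412

-0.3412


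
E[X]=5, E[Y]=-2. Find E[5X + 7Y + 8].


E[5X + 7Y + 8] = 5*E[X] + 7*E[Y] + 8
= (5)*(5) + (7)*(-2) + (8)
= 25 - 14 + 8 = 19

19


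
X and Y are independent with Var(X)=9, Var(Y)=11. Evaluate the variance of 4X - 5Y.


Independence => Cov(X,Y)=0
Var(4X - 5Y) = 4^2*Var(X) + (-5)^2*Var(Y)
= 16*9 + 25*11 = 419

419


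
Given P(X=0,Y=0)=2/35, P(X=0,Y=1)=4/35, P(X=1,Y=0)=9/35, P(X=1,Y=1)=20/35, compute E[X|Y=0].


P(Y=0) = 11/35
E[X|Y=0] = (0*2 + 1*9)/11 = 9/11

9/11


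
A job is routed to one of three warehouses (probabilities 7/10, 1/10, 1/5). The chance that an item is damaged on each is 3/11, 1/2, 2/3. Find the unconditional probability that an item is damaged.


P(A) = P(A|B1)P(B1) + P(A|B2)P(B2) + P(A|B3)P(B3)
= 3/11*7/10 + 1/2*1/10 + 2/3*1/5
= 21/110 + 1/20 + 2/15 = 247/660

247/660


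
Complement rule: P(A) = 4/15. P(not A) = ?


P(A') = 1 - P(A) = 1 - 4/15 = 11/15

11/15


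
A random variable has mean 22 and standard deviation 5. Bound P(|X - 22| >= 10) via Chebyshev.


k = 10/5 = 2
Chebyshev: P(|X-mu| >= k*sigma) <= 1/k^2 = 1/2^2 = 1/4

1/4


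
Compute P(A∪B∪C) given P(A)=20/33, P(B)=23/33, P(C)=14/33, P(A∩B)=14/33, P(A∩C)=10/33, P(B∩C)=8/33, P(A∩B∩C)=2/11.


P(A∪B∪C) = P(A)+P(B)+P(C) - P(AB)-P(AC)-P(BC) + P(ABC)
= 20/33+23/33+14/33 - 14/33-10/33-8/33 + 2/11
= 31/33

31/33


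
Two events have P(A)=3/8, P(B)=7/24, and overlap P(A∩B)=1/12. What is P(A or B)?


P(A∪B) = P(A) + P(B) - P(A∩B)
= 3/8 + 7/24 - 1/12 = 7/12

7/12


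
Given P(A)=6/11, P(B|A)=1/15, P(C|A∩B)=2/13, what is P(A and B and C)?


P(A∩B∩C) = P(A) * P(B|A) * P(C|A∩B)
= 6/11 * 1/15 * 2/13
= 2/55 * 2/13 = 4/715

4/715


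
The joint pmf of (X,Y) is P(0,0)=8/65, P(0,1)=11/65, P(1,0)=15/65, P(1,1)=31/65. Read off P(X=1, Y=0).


Read from table: P(X=1, Y=0) = 15/65 = 3/13

3/13


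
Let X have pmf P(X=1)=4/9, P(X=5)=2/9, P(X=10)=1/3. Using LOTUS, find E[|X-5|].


E[|X-5|] = sum(g(x)*P(x))
= 4*4/9 + 0*2/9 + 5*1/3
= 31/9

31/9


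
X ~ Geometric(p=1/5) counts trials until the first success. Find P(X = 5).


P(X=5) = (1-p)^4 * p = (4/5)^4 * 1/5
= 256/625 * 1/5 = 256/3125

256/3125


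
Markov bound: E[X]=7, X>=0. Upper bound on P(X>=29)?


Markov: P(X >= a) <= E[X]/a
P(X >= 29) <= 7/29

7/29


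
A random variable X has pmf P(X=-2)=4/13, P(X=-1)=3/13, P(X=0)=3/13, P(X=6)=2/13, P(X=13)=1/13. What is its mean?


E[X] = sum(x * P(x))
= -2*4/13 - 1*3/13 + 0*3/13 + 6*2/13 + 13*1/13
= 14/13

14/13


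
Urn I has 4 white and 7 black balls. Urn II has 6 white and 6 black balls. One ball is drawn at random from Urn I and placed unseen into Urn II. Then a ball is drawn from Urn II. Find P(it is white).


P(transfer white) = 4/11; P(transfer black) = 7/11
If white transferred: Urn II has 7 white of 13, so P(white|white moved) = 7/13
If black transferred: Urn II has 6 white of 13, so P(white|black moved) = 6/13
By total probability: P(white) = 4/11*7/13 + 7/11*6/13 = 70/143

70/143


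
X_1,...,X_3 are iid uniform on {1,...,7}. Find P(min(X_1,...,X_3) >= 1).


P(min >= 1) = P(all X_i >= 1) = (P(X_1 >= 1))^3
= (7/7)^3 = 1^3 = 1

1


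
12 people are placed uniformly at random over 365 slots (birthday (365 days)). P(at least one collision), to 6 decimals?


P(all different) = prod((365-i)/365 for i=0..11) = 0.832975
P(at least one match) = 1 - 0.832975 = 0.167025

0.167025


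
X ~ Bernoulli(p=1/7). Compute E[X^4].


For Bernoulli: X in {0,1}
E[X^4] = 0^4*(1-1/7) + 1^4*1/7 = 1/7

1/7


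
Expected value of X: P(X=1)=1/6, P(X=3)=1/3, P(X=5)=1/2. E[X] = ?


E[X] = sum(x * P(x))
= 1*1/6 + 3*1/3 + 5*1/2
= 11/3

11/3


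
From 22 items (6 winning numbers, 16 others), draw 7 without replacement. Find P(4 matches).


P(X=4) = C(6,4)*C(16,3) / C(22,7)
= 15*560 / 170544
= 8400/170544 = 175/3553

175/3553


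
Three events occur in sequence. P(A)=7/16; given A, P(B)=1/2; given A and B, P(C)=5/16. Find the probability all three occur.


P(A∩B∩C) = P(A) * P(B|A) * P(C|A∩B)
= 7/16 * 1/2 * 5/16
= 7/32 * 5/16 = 35/512

35/512


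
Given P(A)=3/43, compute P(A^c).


P(A') = 1 - P(A) = 1 - 3/43 = 40/43

40/43


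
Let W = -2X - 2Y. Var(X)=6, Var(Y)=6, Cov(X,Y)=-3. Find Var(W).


Var(-2X - 2Y) = (-2)^2*Var(X) + (-2)^2*Var(Y) + 2*(-2)*(-2)*Cov(X,Y)
= 4*6 + 4*6 + 8*(-3)
= 24 + 24 - 24 = 24

24
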